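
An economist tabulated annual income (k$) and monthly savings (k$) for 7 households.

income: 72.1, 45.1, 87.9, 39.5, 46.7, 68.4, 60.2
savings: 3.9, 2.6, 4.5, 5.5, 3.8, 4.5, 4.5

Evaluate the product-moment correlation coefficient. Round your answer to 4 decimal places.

0.1057

n = 7, Σx = 419.9, Σy = 29.3, Σx² = 27002.57, Σy² = 127.41, Σxy = 1767.41
nΣxy − ΣxΣy = 12371.87 − 12303.07 = 68.8
nΣx² − (Σx)² = 189017.99 − 176316.01 = 12701.98; nΣy² − (Σy)² = 891.87 − 858.49 = 33.38
r = 68.8 / √(12701.98 × 33.38) = 68.8 / 651.1468 ≈ 0.1057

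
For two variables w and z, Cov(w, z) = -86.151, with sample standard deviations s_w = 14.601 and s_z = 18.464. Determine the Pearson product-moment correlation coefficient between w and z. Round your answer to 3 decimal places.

r = Cov(w,z) / (s_w · s_z) = -86.151 / (14.601 × 18.464)
  = -86.151 / 269.5929 ≈ -0.320

-0.320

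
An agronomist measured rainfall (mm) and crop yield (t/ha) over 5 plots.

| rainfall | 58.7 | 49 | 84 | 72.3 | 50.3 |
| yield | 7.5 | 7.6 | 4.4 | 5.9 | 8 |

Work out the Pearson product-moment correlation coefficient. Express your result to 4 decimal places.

n = 5, Σx = 314.3, Σy = 33.4, Σx² = 20660.07, Σy² = 232.18, Σxy = 2011.22
nΣxy − ΣxΣy = 10056.1 − 10497.62 = -441.52
nΣx² − (Σx)² = 103300.35 − 98784.49 = 4515.86; nΣy² − (Σy)² = 1160.9 − 1115.56 = 45.34
r = -441.52 / √(4515.86 × 45.34) = -441.52 / 452.4921 ≈ -0.9758

-0.9758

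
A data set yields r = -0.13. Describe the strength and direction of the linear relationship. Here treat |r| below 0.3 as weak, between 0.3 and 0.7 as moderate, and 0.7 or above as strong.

r = -0.13 < 0 so the relationship is negative.
|r| = 0.13, which falls in the weak range.

weak negative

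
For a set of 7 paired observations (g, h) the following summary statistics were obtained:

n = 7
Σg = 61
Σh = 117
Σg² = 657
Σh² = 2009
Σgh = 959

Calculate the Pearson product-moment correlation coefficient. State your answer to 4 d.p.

-0.7399

r = (nΣgh − ΣgΣh) / √[(nΣg² − (Σg)²)(nΣh² − (Σh)²)]
Numerator: 7×959 − 61×117 = -424
Denominator: √[(4599 − 3721)(14063 − 13689)] = √[878 × 374] = 573.0375
r = -424 / 573.0375 ≈ -0.7399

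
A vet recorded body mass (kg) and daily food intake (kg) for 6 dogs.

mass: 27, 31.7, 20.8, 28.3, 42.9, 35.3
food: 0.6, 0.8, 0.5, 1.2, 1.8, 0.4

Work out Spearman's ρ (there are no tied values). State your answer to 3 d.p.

0.371

Rank mass: 2, 4, 1, 3, 6, 5
Rank food: 3, 4, 2, 5, 6, 1
d = rank(mass) − rank(food): -1, 0, -1, -2, 0, 4; Σd² = 22
ρ = 1 − 6Σd² / [n(n²−1)] = 1 − 6×22 / (6×35) = 1 − 132/210 ≈ 0.371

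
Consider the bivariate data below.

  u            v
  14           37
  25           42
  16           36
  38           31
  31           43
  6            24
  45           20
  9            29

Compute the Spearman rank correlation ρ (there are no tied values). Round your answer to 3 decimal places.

Rank u: 3, 5, 4, 7, 6, 1, 8, 2
Rank v: 6, 7, 5, 4, 8, 2, 1, 3
d = rank(u) − rank(v): -3, -2, -1, 3, -2, -1, 7, -1; Σd² = 78
ρ = 1 − 6Σd² / [n(n²−1)] = 1 − 6×78 / (8×63) = 1 − 468/504 ≈ 0.071

0.071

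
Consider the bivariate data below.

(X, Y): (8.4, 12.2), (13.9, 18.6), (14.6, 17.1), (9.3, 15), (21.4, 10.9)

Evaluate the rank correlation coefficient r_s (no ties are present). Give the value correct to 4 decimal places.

-0.1000

Rank X: 1, 3, 4, 2, 5
Rank Y: 2, 5, 4, 3, 1
d = rank(X) − rank(Y): -1, -2, 0, -1, 4; Σd² = 22
ρ = 1 − 6Σd² / [n(n²−1)] = 1 − 6×22 / (5×24) = 1 − 132/120 ≈ -0.1000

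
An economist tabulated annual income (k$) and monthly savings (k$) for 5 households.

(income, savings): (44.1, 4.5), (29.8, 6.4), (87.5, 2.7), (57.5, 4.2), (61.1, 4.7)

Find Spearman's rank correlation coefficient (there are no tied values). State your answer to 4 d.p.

-0.7000

Rank income: 2, 1, 5, 3, 4
Rank savings: 3, 5, 1, 2, 4
d = rank(income) − rank(savings): -1, -4, 4, 1, 0; Σd² = 34
ρ = 1 − 6Σd² / [n(n²−1)] = 1 − 6×34 / (5×24) = 1 − 204/120 ≈ -0.7000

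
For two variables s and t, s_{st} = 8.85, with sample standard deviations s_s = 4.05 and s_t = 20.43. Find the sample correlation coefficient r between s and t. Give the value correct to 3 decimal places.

0.107

r = Cov(s,t) / (s_s · s_t) = 8.85 / (4.05 × 20.43)
  = 8.85 / 82.7415 ≈ 0.107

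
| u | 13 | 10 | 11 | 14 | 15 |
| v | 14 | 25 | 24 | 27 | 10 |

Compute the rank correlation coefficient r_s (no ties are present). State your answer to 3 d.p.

-0.400

Rank u: 3, 1, 2, 4, 5
Rank v: 2, 4, 3, 5, 1
d = rank(u) − rank(v): 1, -3, -1, -1, 4; Σd² = 28
ρ = 1 − 6Σd² / [n(n²−1)] = 1 − 6×28 / (5×24) = 1 − 168/120 ≈ -0.400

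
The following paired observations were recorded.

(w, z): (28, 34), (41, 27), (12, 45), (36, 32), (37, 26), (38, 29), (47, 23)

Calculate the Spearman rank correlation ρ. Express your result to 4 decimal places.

-0.8929

Rank w: 2, 6, 1, 3, 4, 5, 7
Rank z: 6, 3, 7, 5, 2, 4, 1
d = rank(w) − rank(z): -4, 3, -6, -2, 2, 1, 6; Σd² = 106
ρ = 1 − 6Σd² / [n(n²−1)] = 1 − 6×106 / (7×48) = 1 − 636/336 ≈ -0.8929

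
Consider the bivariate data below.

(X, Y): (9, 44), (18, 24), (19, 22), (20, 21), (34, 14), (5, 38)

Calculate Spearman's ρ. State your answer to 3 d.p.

-0.943

Rank X: 2, 3, 4, 5, 6, 1
Rank Y: 6, 4, 3, 2, 1, 5
d = rank(X) − rank(Y): -4, -1, 1, 3, 5, -4; Σd² = 68
ρ = 1 − 6Σd² / [n(n²−1)] = 1 − 6×68 / (6×35) = 1 − 408/210 ≈ -0.943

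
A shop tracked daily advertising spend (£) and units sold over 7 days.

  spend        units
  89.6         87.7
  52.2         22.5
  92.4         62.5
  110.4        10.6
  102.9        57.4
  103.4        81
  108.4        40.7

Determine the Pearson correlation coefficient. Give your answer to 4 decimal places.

0.1556

n = 7, Σx = 659.3, Σy = 362.4, Σx² = 64509.45, Σy² = 23728.4, Σxy = 34671.4
nΣxy − ΣxΣy = 242699.8 − 238930.32 = 3769.48
nΣx² − (Σx)² = 451566.15 − 434676.49 = 16889.66; nΣy² − (Σy)² = 166098.8 − 131333.76 = 34765.04
r = 3769.48 / √(16889.66 × 34765.04) = 3769.48 / 24231.5849 ≈ 0.1556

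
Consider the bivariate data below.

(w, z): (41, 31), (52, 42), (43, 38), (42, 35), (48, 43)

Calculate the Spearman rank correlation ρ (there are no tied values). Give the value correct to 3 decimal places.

0.900

Rank w: 1, 5, 3, 2, 4
Rank z: 1, 4, 3, 2, 5
d = rank(w) − rank(z): 0, 1, 0, 0, -1; Σd² = 2
ρ = 1 − 6Σd² / [n(n²−1)] = 1 − 6×2 / (5×24) = 1 − 12/120 ≈ 0.900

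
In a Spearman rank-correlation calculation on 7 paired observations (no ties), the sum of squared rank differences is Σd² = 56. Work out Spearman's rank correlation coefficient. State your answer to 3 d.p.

0.000

ρ = 1 − 6Σd² / [n(n²−1)] = 1 − 6×56 / (7×48)
  = 1 − 336/336 = 1 − 1.0000 ≈ 0.000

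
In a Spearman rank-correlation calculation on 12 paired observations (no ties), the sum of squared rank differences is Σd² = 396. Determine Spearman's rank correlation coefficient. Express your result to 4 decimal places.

ρ = 1 − 6Σd² / [n(n²−1)] = 1 − 6×396 / (12×143)
  = 1 − 2376/1716 = 1 − 1.38462 ≈ -0.3846

-0.3846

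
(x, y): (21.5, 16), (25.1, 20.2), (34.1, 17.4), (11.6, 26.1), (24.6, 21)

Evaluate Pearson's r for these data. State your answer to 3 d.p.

n = 5, Σx = 116.9, Σy = 100.7, Σx² = 2994.79, Σy² = 2089.01, Σxy = 2263.72
nΣxy − ΣxΣy = 11318.6 − 11771.83 = -453.23
nΣx² − (Σx)² = 14973.95 − 13665.61 = 1308.34; nΣy² − (Σy)² = 10445.05 − 10140.49 = 304.56
r = -453.23 / √(1308.34 × 304.56) = -453.23 / 631.2432 ≈ -0.718

-0.718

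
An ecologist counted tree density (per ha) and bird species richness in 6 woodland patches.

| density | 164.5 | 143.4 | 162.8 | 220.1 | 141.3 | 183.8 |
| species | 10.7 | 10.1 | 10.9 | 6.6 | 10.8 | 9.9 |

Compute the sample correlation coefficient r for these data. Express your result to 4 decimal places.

n = 6, Σx = 1015.9, Σy = 59, Σx² = 176319.79, Σy² = 593.52, Σxy = 9781.33
nΣxy − ΣxΣy = 58687.98 − 59938.1 = -1250.12
nΣx² − (Σx)² = 1057918.74 − 1032052.81 = 25865.93; nΣy² − (Σy)² = 3561.12 − 3481 = 80.12
r = -1250.12 / √(25865.93 × 80.12) = -1250.12 / 1439.5757 ≈ -0.8684

-0.8684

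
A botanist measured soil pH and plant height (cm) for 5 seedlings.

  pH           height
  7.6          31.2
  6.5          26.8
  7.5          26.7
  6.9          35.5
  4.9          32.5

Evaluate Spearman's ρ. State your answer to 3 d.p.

-0.300

Rank pH: 5, 2, 4, 3, 1
Rank height: 3, 2, 1, 5, 4
d = rank(pH) − rank(height): 2, 0, 3, -2, -3; Σd² = 26
ρ = 1 − 6Σd² / [n(n²−1)] = 1 − 6×26 / (5×24) = 1 − 156/120 ≈ -0.300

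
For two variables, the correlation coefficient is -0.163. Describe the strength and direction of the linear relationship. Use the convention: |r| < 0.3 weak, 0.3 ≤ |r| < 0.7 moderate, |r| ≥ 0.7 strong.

weak negative

r = -0.163 < 0 so the relationship is negative.
|r| = 0.163, which falls in the weak range.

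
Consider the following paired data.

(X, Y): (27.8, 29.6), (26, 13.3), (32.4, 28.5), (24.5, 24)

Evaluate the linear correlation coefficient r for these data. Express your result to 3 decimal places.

n = 4, ΣX = 110.7, ΣY = 95.4, ΣX² = 3098.85, ΣY² = 2441.3, ΣXY = 2680.08
nΣXY − ΣXΣY = 10720.32 − 10560.78 = 159.54
nΣX² − (ΣX)² = 12395.4 − 12254.49 = 140.91; nΣY² − (ΣY)² = 9765.2 − 9101.16 = 664.04
r = 159.54 / √(140.91 × 664.04) = 159.54 / 305.8919 ≈ 0.522

0.522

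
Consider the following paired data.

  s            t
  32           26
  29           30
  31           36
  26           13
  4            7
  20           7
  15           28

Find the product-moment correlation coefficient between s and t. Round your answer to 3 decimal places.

0.620

n = 7, Σs = 157, Σt = 147, Σs² = 4143, Σt² = 3923, Σst = 3744
nΣst − ΣsΣt = 26208 − 23079 = 3129
nΣs² − (Σs)² = 29001 − 24649 = 4352; nΣt² − (Σt)² = 27461 − 21609 = 5852
r = 3129 / √(4352 × 5852) = 3129 / 5046.5735 ≈ 0.620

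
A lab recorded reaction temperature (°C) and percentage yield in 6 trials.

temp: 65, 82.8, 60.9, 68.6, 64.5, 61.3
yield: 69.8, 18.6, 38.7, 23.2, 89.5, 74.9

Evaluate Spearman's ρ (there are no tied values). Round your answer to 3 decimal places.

Rank temp: 4, 6, 1, 5, 3, 2
Rank yield: 4, 1, 3, 2, 6, 5
d = rank(temp) − rank(yield): 0, 5, -2, 3, -3, -3; Σd² = 56
ρ = 1 − 6Σd² / [n(n²−1)] = 1 − 6×56 / (6×35) = 1 − 336/210 ≈ -0.600

-0.600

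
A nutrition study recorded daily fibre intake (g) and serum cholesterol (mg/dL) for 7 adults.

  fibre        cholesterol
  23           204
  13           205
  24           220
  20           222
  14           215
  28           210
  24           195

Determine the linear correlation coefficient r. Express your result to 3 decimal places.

-0.106

n = 7, Σx = 146, Σy = 1471, Σx² = 3230, Σy² = 309675, Σxy = 30647
nΣxy − ΣxΣy = 214529 − 214766 = -237
nΣx² − (Σx)² = 22610 − 21316 = 1294; nΣy² − (Σy)² = 2167725 − 2163841 = 3884
r = -237 / √(1294 × 3884) = -237 / 2241.8510 ≈ -0.106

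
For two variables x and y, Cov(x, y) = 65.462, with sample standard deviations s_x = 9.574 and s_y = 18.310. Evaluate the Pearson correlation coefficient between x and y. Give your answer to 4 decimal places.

r = Cov(x,y) / (s_x · s_y) = 65.462 / (9.574 × 18.310)
  = 65.462 / 175.2999 ≈ 0.3734

0.3734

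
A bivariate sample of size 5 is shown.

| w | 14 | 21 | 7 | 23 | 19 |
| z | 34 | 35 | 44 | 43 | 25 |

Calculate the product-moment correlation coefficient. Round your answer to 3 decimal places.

n = 5, Σw = 84, Σz = 181, Σw² = 1576, Σz² = 6791, Σwz = 2983
nΣwz − ΣwΣz = 14915 − 15204 = -289
nΣw² − (Σw)² = 7880 − 7056 = 824; nΣz² − (Σz)² = 33955 − 32761 = 1194
r = -289 / √(824 × 1194) = -289 / 991.8952 ≈ -0.291

-0.291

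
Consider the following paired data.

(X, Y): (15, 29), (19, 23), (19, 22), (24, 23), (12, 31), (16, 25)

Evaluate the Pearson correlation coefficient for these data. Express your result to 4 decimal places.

n = 6, ΣX = 105, ΣY = 153, ΣX² = 1923, ΣY² = 3969, ΣXY = 2614
nΣXY − ΣXΣY = 15684 − 16065 = -381
nΣX² − (ΣX)² = 11538 − 11025 = 513; nΣY² − (ΣY)² = 23814 − 23409 = 405
r = -381 / √(513 × 405) = -381 / 455.8125 ≈ -0.8359

-0.8359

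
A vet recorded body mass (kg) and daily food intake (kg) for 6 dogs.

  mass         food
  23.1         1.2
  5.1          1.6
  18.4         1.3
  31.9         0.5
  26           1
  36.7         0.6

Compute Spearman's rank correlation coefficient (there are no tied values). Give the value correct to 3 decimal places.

Rank mass: 3, 1, 2, 5, 4, 6
Rank food: 4, 6, 5, 1, 3, 2
d = rank(mass) − rank(food): -1, -5, -3, 4, 1, 4; Σd² = 68
ρ = 1 − 6Σd² / [n(n²−1)] = 1 − 6×68 / (6×35) = 1 − 408/210 ≈ -0.943

-0.943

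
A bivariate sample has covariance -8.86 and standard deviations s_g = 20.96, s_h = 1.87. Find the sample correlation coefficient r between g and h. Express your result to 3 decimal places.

-0.226

r = Cov(g,h) / (s_g · s_h) = -8.86 / (20.96 × 1.87)
  = -8.86 / 39.1952 ≈ -0.226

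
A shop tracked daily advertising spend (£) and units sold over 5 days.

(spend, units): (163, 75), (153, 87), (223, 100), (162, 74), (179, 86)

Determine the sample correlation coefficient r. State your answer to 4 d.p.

n = 5, Σx = 880, Σy = 422, Σx² = 157992, Σy² = 36066, Σxy = 75218
nΣxy − ΣxΣy = 376090 − 371360 = 4730
nΣx² − (Σx)² = 789960 − 774400 = 15560; nΣy² − (Σy)² = 180330 − 178084 = 2246
r = 4730 / √(15560 × 2246) = 4730 / 5911.6630 ≈ 0.8001

0.8001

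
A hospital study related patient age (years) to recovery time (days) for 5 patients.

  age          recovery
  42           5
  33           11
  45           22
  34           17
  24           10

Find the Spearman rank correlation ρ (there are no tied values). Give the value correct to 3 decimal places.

Rank age: 4, 2, 5, 3, 1
Rank recovery: 1, 3, 5, 4, 2
d = rank(age) − rank(recovery): 3, -1, 0, -1, -1; Σd² = 12
ρ = 1 − 6Σd² / [n(n²−1)] = 1 − 6×12 / (5×24) = 1 − 72/120 ≈ 0.400

0.400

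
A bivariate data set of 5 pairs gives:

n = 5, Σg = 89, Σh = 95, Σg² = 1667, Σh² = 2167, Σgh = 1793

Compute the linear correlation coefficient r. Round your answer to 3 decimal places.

0.589

r = (nΣgh − ΣgΣh) / √[(nΣg² − (Σg)²)(nΣh² − (Σh)²)]
Numerator: 5×1793 − 89×95 = 510
Denominator: √[(8335 − 7921)(10835 − 9025)] = √[414 × 1810] = 865.6443
r = 510 / 865.6443 ≈ 0.589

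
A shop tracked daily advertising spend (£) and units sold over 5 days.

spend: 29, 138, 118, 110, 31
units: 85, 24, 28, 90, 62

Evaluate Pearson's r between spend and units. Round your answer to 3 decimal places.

-0.585

n = 5, Σx = 426, Σy = 289, Σx² = 46870, Σy² = 20529, Σxy = 20903
nΣxy − ΣxΣy = 104515 − 123114 = -18599
nΣx² − (Σx)² = 234350 − 181476 = 52874; nΣy² − (Σy)² = 102645 − 83521 = 19124
r = -18599 / √(52874 × 19124) = -18599 / 31798.7795 ≈ -0.585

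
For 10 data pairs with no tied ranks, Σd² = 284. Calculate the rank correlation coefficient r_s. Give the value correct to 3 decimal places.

-0.721

ρ = 1 − 6Σd² / [n(n²−1)] = 1 − 6×284 / (10×99)
  = 1 − 1704/990 = 1 − 1.7212 ≈ -0.721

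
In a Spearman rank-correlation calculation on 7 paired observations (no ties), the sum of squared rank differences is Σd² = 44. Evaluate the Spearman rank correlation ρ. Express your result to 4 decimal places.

ρ = 1 − 6Σd² / [n(n²−1)] = 1 − 6×44 / (7×48)
  = 1 − 264/336 = 1 − 0.78571 ≈ 0.2143

0.2143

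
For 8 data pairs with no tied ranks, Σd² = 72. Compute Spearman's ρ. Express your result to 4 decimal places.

ρ = 1 − 6Σd² / [n(n²−1)] = 1 − 6×72 / (8×63)
  = 1 − 432/504 = 1 − 0.85714 ≈ 0.1429

0.1429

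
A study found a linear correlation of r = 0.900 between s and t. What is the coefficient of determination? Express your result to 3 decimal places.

r² = (0.900)² = 0.810

0.810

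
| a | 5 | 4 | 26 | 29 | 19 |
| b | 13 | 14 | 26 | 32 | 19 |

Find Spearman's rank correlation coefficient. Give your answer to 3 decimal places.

Rank a: 2, 1, 4, 5, 3
Rank b: 1, 2, 4, 5, 3
d = rank(a) − rank(b): 1, -1, 0, 0, 0; Σd² = 2
ρ = 1 − 6Σd² / [n(n²−1)] = 1 − 6×2 / (5×24) = 1 − 12/120 ≈ 0.900

0.900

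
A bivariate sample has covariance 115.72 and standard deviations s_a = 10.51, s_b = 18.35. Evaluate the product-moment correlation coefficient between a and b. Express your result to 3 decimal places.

r = Cov(a,b) / (s_a · s_b) = 115.72 / (10.51 × 18.35)
  = 115.72 / 192.8585 ≈ 0.600

0.600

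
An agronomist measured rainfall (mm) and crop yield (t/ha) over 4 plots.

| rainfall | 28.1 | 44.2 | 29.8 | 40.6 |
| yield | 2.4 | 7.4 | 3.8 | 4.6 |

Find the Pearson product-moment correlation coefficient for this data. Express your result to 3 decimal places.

n = 4, Σx = 142.7, Σy = 18.2, Σx² = 5279.65, Σy² = 96.12, Σxy = 694.52
nΣxy − ΣxΣy = 2778.08 − 2597.14 = 180.94
nΣx² − (Σx)² = 21118.6 − 20363.29 = 755.31; nΣy² − (Σy)² = 384.48 − 331.24 = 53.24
r = 180.94 / √(755.31 × 53.24) = 180.94 / 200.5311 ≈ 0.902

0.902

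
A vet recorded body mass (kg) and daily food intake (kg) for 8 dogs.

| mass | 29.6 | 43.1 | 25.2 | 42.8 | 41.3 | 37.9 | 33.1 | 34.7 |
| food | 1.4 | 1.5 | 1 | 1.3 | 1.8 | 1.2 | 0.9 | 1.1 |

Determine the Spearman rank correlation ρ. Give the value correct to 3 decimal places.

Rank mass: 2, 8, 1, 7, 6, 5, 3, 4
Rank food: 6, 7, 2, 5, 8, 4, 1, 3
d = rank(mass) − rank(food): -4, 1, -1, 2, -2, 1, 2, 1; Σd² = 32
ρ = 1 − 6Σd² / [n(n²−1)] = 1 − 6×32 / (8×63) = 1 − 192/504 ≈ 0.619

0.619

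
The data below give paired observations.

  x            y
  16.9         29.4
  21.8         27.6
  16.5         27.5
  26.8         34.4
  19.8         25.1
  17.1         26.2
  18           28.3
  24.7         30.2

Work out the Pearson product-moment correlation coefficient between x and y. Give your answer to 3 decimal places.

0.706

n = 8, Σx = 161.6, Σy = 228.7, Σx² = 3369.88, Σy² = 6595.11, Σxy = 4674.55
nΣxy − ΣxΣy = 37396.4 − 36957.92 = 438.48
nΣx² − (Σx)² = 26959.04 − 26114.56 = 844.48; nΣy² − (Σy)² = 52760.88 − 52303.69 = 457.19
r = 438.48 / √(844.48 × 457.19) = 438.48 / 621.3596 ≈ 0.706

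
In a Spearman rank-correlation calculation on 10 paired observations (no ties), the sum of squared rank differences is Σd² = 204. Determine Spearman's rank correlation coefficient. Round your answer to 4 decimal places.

ρ = 1 − 6Σd² / [n(n²−1)] = 1 − 6×204 / (10×99)
  = 1 − 1224/990 = 1 − 1.23636 ≈ -0.2364

-0.2364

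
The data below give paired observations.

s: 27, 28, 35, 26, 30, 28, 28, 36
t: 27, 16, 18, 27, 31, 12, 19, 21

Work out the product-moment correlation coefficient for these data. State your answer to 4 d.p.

-0.1442

n = 8, Σs = 238, Σt = 171, Σs² = 7178, Σt² = 3945, Σst = 5063
nΣst − ΣsΣt = 40504 − 40698 = -194
nΣs² − (Σs)² = 57424 − 56644 = 780; nΣt² − (Σt)² = 31560 − 29241 = 2319
r = -194 / √(780 × 2319) = -194 / 1344.9238 ≈ -0.1442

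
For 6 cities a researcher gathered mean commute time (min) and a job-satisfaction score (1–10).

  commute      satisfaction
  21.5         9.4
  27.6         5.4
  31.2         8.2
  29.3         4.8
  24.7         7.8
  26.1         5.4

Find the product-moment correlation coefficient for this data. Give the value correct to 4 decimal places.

n = 6, Σx = 160.4, Σy = 41, Σx² = 4347.24, Σy² = 297.8, Σxy = 1081.22
nΣxy − ΣxΣy = 6487.32 − 6576.4 = -89.08
nΣx² − (Σx)² = 26083.44 − 25728.16 = 355.28; nΣy² − (Σy)² = 1786.8 − 1681 = 105.8
r = -89.08 / √(355.28 × 105.8) = -89.08 / 193.8779 ≈ -0.4595

-0.4595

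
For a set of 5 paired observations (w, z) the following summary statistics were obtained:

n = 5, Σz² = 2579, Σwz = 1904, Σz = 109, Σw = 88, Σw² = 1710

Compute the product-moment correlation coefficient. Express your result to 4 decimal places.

r = (nΣwz − ΣwΣz) / √[(nΣw² − (Σw)²)(nΣz² − (Σz)²)]
Numerator: 5×1904 − 88×109 = -72
Denominator: √[(8550 − 7744)(12895 − 11881)] = √[806 × 1014] = 904.0376
r = -72 / 904.0376 ≈ -0.0796

-0.0796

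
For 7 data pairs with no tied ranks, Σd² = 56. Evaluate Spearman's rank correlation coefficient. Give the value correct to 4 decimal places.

0.0000

ρ = 1 − 6Σd² / [n(n²−1)] = 1 − 6×56 / (7×48)
  = 1 − 336/336 = 1 − 1.00000 ≈ 0.0000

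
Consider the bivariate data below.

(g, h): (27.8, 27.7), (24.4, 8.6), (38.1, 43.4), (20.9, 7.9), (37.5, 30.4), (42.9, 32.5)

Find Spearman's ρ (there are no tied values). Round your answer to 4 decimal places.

0.9429

Rank g: 3, 2, 5, 1, 4, 6
Rank h: 3, 2, 6, 1, 4, 5
d = rank(g) − rank(h): 0, 0, -1, 0, 0, 1; Σd² = 2
ρ = 1 − 6Σd² / [n(n²−1)] = 1 − 6×2 / (6×35) = 1 − 12/210 ≈ 0.9429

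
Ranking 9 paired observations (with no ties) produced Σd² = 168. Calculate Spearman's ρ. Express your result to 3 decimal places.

-0.400

ρ = 1 − 6Σd² / [n(n²−1)] = 1 − 6×168 / (9×80)
  = 1 − 1008/720 = 1 − 1.4000 ≈ -0.400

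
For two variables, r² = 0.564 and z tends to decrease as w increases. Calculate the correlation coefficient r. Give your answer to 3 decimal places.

-0.751

|r| = √0.564 = 0.751
The association is negative, so r = −0.751.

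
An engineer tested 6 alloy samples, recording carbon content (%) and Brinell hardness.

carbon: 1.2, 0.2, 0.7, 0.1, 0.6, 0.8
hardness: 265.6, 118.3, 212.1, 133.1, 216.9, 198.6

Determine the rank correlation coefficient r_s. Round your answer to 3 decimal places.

Rank carbon: 6, 2, 4, 1, 3, 5
Rank hardness: 6, 1, 4, 2, 5, 3
d = rank(carbon) − rank(hardness): 0, 1, 0, -1, -2, 2; Σd² = 10
ρ = 1 − 6Σd² / [n(n²−1)] = 1 − 6×10 / (6×35) = 1 − 60/210 ≈ 0.714

0.714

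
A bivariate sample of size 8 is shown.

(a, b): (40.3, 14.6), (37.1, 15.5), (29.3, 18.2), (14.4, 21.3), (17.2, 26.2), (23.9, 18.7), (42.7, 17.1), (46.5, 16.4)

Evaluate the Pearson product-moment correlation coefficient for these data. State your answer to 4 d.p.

-0.8145

n = 8, Σa = 251.4, Σb = 148, Σa² = 8918.94, Σb² = 2835.84, Σab = 4393.75
nΣab − ΣaΣb = 35150 − 37207.2 = -2057.2
nΣa² − (Σa)² = 71351.52 − 63201.96 = 8149.56; nΣb² − (Σb)² = 22686.72 − 21904 = 782.72
r = -2057.2 / √(8149.56 × 782.72) = -2057.2 / 2525.6333 ≈ -0.8145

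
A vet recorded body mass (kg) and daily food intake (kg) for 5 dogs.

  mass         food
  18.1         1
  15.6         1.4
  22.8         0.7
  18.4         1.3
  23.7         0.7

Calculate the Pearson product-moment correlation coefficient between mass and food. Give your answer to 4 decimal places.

n = 5, Σx = 98.6, Σy = 5.1, Σx² = 1991.06, Σy² = 5.63, Σxy = 96.41
nΣxy − ΣxΣy = 482.05 − 502.86 = -20.81
nΣx² − (Σx)² = 9955.3 − 9721.96 = 233.34; nΣy² − (Σy)² = 28.15 − 26.01 = 2.14
r = -20.81 / √(233.34 × 2.14) = -20.81 / 22.3461 ≈ -0.9313

-0.9313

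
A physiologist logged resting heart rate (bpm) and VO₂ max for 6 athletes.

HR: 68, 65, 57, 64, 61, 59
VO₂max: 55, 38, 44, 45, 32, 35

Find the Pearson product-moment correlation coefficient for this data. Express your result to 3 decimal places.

0.554

n = 6, Σx = 374, Σy = 249, Σx² = 23396, Σy² = 10679, Σxy = 15615
nΣxy − ΣxΣy = 93690 − 93126 = 564
nΣx² − (Σx)² = 140376 − 139876 = 500; nΣy² − (Σy)² = 64074 − 62001 = 2073
r = 564 / √(500 × 2073) = 564 / 1018.0864 ≈ 0.554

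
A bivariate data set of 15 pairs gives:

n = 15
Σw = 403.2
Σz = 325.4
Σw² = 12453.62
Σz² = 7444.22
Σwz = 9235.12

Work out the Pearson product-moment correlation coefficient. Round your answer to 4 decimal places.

0.6191

r = (nΣwz − ΣwΣz) / √[(nΣw² − (Σw)²)(nΣz² − (Σz)²)]
Numerator: 15×9235.12 − 403.2×325.4 = 7325.52
Denominator: √[(186804.3 − 162570.24)(111663.3 − 105885.16)] = √[24234.06 × 5778.14] = 11833.3339
r = 7325.52 / 11833.3339 ≈ 0.6191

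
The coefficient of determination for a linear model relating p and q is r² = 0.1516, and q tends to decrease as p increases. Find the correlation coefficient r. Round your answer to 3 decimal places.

|r| = √0.1516 = 0.389
The association is negative, so r = −0.389.

-0.389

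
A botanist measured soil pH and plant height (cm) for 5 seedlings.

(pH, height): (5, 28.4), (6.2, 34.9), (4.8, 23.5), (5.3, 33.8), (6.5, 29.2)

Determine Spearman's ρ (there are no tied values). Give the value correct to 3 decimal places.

0.700

Rank pH: 2, 4, 1, 3, 5
Rank height: 2, 5, 1, 4, 3
d = rank(pH) − rank(height): 0, -1, 0, -1, 2; Σd² = 6
ρ = 1 − 6Σd² / [n(n²−1)] = 1 − 6×6 / (5×24) = 1 − 36/120 ≈ 0.700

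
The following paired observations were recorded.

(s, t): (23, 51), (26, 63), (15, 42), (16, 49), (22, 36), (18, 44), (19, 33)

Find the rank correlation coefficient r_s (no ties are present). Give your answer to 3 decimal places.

0.429

Rank s: 6, 7, 1, 2, 5, 3, 4
Rank t: 6, 7, 3, 5, 2, 4, 1
d = rank(s) − rank(t): 0, 0, -2, -3, 3, -1, 3; Σd² = 32
ρ = 1 − 6Σd² / [n(n²−1)] = 1 − 6×32 / (7×48) = 1 − 192/336 ≈ 0.429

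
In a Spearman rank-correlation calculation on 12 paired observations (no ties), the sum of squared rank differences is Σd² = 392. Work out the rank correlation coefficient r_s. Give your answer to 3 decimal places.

-0.371

ρ = 1 − 6Σd² / [n(n²−1)] = 1 − 6×392 / (12×143)
  = 1 − 2352/1716 = 1 − 1.3706 ≈ -0.371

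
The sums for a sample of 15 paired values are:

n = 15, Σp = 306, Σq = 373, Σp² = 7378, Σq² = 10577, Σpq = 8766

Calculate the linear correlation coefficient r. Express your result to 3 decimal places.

r = (nΣpq − ΣpΣq) / √[(nΣp² − (Σp)²)(nΣq² − (Σq)²)]
Numerator: 15×8766 − 306×373 = 17352
Denominator: √[(110670 − 93636)(158655 − 139129)] = √[17034 × 19526] = 18237.4857
r = 17352 / 18237.4857 ≈ 0.951

0.951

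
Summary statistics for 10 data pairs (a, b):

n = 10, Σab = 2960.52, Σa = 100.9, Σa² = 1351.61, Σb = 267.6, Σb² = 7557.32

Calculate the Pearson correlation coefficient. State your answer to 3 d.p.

0.716

r = (nΣab − ΣaΣb) / √[(nΣa² − (Σa)²)(nΣb² − (Σb)²)]
Numerator: 10×2960.52 − 100.9×267.6 = 2604.36
Denominator: √[(13516.1 − 10180.81)(75573.2 − 71609.76)] = √[3335.29 × 3963.44] = 3635.8248
r = 2604.36 / 3635.8248 ≈ 0.716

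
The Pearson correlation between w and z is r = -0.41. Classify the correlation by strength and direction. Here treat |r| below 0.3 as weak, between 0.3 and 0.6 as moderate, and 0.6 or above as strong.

r = -0.41 < 0 so the relationship is negative.
|r| = 0.41, which falls in the moderate range.

moderate negative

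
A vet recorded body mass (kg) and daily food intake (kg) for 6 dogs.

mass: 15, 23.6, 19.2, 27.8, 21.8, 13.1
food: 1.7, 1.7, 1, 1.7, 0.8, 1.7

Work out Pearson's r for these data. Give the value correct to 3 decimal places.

-0.081

n = 6, Σx = 120.5, Σy = 8.6, Σx² = 2570.29, Σy² = 13.2, Σxy = 171.79
nΣxy − ΣxΣy = 1030.74 − 1036.3 = -5.56
nΣx² − (Σx)² = 15421.74 − 14520.25 = 901.49; nΣy² − (Σy)² = 79.2 − 73.96 = 5.24
r = -5.56 / √(901.49 × 5.24) = -5.56 / 68.7300 ≈ -0.081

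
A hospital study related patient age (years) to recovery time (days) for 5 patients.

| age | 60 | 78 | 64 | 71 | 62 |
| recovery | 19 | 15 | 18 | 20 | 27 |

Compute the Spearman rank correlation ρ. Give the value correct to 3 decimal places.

-0.500

Rank age: 1, 5, 3, 4, 2
Rank recovery: 3, 1, 2, 4, 5
d = rank(age) − rank(recovery): -2, 4, 1, 0, -3; Σd² = 30
ρ = 1 − 6Σd² / [n(n²−1)] = 1 − 6×30 / (5×24) = 1 − 180/120 ≈ -0.500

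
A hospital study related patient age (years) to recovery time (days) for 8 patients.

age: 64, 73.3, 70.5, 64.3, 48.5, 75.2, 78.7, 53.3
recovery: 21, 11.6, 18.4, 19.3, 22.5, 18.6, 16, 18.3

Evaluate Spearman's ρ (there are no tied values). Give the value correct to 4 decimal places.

Rank age: 3, 6, 5, 4, 1, 7, 8, 2
Rank recovery: 7, 1, 4, 6, 8, 5, 2, 3
d = rank(age) − rank(recovery): -4, 5, 1, -2, -7, 2, 6, -1; Σd² = 136
ρ = 1 − 6Σd² / [n(n²−1)] = 1 − 6×136 / (8×63) = 1 − 816/504 ≈ -0.6190

-0.6190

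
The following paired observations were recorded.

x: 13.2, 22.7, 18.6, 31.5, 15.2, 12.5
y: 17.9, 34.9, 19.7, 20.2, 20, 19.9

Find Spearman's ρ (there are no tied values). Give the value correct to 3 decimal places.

0.657

Rank x: 2, 5, 4, 6, 3, 1
Rank y: 1, 6, 2, 5, 4, 3
d = rank(x) − rank(y): 1, -1, 2, 1, -1, -2; Σd² = 12
ρ = 1 − 6Σd² / [n(n²−1)] = 1 − 6×12 / (6×35) = 1 − 72/210 ≈ 0.657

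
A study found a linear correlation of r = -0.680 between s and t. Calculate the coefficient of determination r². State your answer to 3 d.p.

0.462

r² = (-0.680)² = 0.462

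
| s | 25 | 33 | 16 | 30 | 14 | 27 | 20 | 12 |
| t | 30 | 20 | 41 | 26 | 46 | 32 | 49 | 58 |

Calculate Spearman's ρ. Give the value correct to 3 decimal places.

-0.905

Rank s: 5, 8, 3, 7, 2, 6, 4, 1
Rank t: 3, 1, 5, 2, 6, 4, 7, 8
d = rank(s) − rank(t): 2, 7, -2, 5, -4, 2, -3, -7; Σd² = 160
ρ = 1 − 6Σd² / [n(n²−1)] = 1 − 6×160 / (8×63) = 1 − 960/504 ≈ -0.905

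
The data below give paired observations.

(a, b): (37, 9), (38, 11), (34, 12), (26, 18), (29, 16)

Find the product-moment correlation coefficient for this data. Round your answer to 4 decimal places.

-0.9647

n = 5, Σa = 164, Σb = 66, Σa² = 5486, Σb² = 926, Σab = 2091
nΣab − ΣaΣb = 10455 − 10824 = -369
nΣa² − (Σa)² = 27430 − 26896 = 534; nΣb² − (Σb)² = 4630 − 4356 = 274
r = -369 / √(534 × 274) = -369 / 382.5127 ≈ -0.9647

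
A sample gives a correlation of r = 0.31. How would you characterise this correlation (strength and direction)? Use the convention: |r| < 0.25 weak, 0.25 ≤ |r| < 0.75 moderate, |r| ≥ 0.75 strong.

r = 0.31 > 0 so the relationship is positive.
|r| = 0.31, which falls in the moderate range.

moderate positive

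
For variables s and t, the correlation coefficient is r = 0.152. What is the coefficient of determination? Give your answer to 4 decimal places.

0.0231

r² = (0.152)² = 0.0231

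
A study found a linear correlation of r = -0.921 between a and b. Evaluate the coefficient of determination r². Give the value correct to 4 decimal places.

0.8482

r² = (-0.921)² = 0.8482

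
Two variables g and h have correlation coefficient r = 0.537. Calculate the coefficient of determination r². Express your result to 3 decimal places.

0.288

r² = (0.537)² = 0.288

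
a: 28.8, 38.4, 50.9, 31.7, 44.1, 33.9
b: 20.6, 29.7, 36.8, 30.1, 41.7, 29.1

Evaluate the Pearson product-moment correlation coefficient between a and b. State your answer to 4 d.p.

n = 6, Σa = 227.8, Σb = 188, Σa² = 8993.72, Σb² = 6152.4, Σab = 7386.51
nΣab − ΣaΣb = 44319.06 − 42826.4 = 1492.66
nΣa² − (Σa)² = 53962.32 − 51892.84 = 2069.48; nΣb² − (Σb)² = 36914.4 − 35344 = 1570.4
r = 1492.66 / √(2069.48 × 1570.4) = 1492.66 / 1802.7511 ≈ 0.8280

0.8280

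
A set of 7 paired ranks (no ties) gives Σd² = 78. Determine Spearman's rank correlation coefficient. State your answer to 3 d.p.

ρ = 1 − 6Σd² / [n(n²−1)] = 1 − 6×78 / (7×48)
  = 1 − 468/336 = 1 − 1.3929 ≈ -0.393

-0.393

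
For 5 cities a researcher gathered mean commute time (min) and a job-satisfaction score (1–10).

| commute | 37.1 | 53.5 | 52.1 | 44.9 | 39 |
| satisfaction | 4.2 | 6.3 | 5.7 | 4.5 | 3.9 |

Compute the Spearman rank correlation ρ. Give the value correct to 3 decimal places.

0.900

Rank commute: 1, 5, 4, 3, 2
Rank satisfaction: 2, 5, 4, 3, 1
d = rank(commute) − rank(satisfaction): -1, 0, 0, 0, 1; Σd² = 2
ρ = 1 − 6Σd² / [n(n²−1)] = 1 − 6×2 / (5×24) = 1 − 12/120 ≈ 0.900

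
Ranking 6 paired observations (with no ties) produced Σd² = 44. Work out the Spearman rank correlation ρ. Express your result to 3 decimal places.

-0.257

ρ = 1 − 6Σd² / [n(n²−1)] = 1 − 6×44 / (6×35)
  = 1 − 264/210 = 1 − 1.2571 ≈ -0.257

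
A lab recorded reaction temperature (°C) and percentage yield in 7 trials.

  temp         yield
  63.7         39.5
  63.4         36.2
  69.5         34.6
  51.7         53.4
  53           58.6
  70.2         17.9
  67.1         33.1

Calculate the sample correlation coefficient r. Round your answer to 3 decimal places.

n = 7, Σx = 438.6, Σy = 273.3, Σx² = 27819.84, Σy² = 11769.39, Σxy = 16560.1
nΣxy − ΣxΣy = 115920.7 − 119869.38 = -3948.68
nΣx² − (Σx)² = 194738.88 − 192369.96 = 2368.92; nΣy² − (Σy)² = 82385.73 − 74692.89 = 7692.84
r = -3948.68 / √(2368.92 × 7692.84) = -3948.68 / 4268.9252 ≈ -0.925

-0.925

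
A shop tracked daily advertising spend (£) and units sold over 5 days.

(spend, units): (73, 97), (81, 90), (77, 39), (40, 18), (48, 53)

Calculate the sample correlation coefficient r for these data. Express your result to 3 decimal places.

n = 5, Σx = 319, Σy = 297, Σx² = 21723, Σy² = 22163, Σxy = 20638
nΣxy − ΣxΣy = 103190 − 94743 = 8447
nΣx² − (Σx)² = 108615 − 101761 = 6854; nΣy² − (Σy)² = 110815 − 88209 = 22606
r = 8447 / √(6854 × 22606) = 8447 / 12447.5509 ≈ 0.679

0.679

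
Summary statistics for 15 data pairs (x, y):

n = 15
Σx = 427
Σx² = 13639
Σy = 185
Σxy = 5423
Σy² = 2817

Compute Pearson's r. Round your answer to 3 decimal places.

0.176

r = (nΣxy − ΣxΣy) / √[(nΣx² − (Σx)²)(nΣy² − (Σy)²)]
Numerator: 15×5423 − 427×185 = 2350
Denominator: √[(204585 − 182329)(42255 − 34225)] = √[22256 × 8030] = 13368.4584
r = 2350 / 13368.4584 ≈ 0.176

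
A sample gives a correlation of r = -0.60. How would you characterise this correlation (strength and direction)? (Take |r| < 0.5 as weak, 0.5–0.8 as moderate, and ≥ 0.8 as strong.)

r = -0.60 < 0 so the relationship is negative.
|r| = 0.60, which falls in the moderate range.

moderate negative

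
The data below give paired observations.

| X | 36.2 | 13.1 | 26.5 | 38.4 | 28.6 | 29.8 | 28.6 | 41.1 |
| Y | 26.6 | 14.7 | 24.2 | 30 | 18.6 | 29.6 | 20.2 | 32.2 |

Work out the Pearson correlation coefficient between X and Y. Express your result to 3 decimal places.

n = 8, ΣX = 242.3, ΣY = 196.1, ΣX² = 7872.03, ΣY² = 5076.29, ΣXY = 6263.97
nΣXY − ΣXΣY = 50111.76 − 47515.03 = 2596.73
nΣX² − (ΣX)² = 62976.24 − 58709.29 = 4266.95; nΣY² − (ΣY)² = 40610.32 − 38455.21 = 2155.11
r = 2596.73 / √(4266.95 × 2155.11) = 2596.73 / 3032.4489 ≈ 0.856

0.856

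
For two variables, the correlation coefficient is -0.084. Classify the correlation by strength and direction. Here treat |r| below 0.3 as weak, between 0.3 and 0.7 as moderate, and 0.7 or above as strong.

weak negative

r = -0.084 < 0 so the relationship is negative.
|r| = 0.084, which falls in the weak range.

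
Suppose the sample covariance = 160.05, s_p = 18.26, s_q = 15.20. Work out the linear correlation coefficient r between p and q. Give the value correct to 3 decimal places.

0.577

r = Cov(p,q) / (s_p · s_q) = 160.05 / (18.26 × 15.20)
  = 160.05 / 277.5520 ≈ 0.577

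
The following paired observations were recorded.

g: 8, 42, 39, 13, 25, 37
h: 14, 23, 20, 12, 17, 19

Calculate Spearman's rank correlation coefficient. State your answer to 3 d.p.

Rank g: 1, 6, 5, 2, 3, 4
Rank h: 2, 6, 5, 1, 3, 4
d = rank(g) − rank(h): -1, 0, 0, 1, 0, 0; Σd² = 2
ρ = 1 − 6Σd² / [n(n²−1)] = 1 − 6×2 / (6×35) = 1 − 12/210 ≈ 0.943

0.943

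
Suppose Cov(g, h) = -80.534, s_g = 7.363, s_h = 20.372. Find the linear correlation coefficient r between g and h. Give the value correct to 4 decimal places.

-0.5369

r = Cov(g,h) / (s_g · s_h) = -80.534 / (7.363 × 20.372)
  = -80.534 / 149.9990 ≈ -0.5369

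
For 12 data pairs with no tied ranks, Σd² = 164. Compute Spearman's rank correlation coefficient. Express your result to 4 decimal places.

0.4266

ρ = 1 − 6Σd² / [n(n²−1)] = 1 − 6×164 / (12×143)
  = 1 − 984/1716 = 1 − 0.57343 ≈ 0.4266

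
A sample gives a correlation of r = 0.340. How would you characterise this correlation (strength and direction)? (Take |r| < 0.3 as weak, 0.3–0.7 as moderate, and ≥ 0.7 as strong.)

moderate positive

r = 0.340 > 0 so the relationship is positive.
|r| = 0.340, which falls in the moderate range.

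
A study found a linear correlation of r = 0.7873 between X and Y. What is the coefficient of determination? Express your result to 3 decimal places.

r² = (0.7873)² = 0.620

0.620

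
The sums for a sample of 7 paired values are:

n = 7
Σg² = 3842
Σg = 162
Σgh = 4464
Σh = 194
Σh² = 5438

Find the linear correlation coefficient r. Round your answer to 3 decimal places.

-0.340

r = (nΣgh − ΣgΣh) / √[(nΣg² − (Σg)²)(nΣh² − (Σh)²)]
Numerator: 7×4464 − 162×194 = -180
Denominator: √[(26894 − 26244)(38066 − 37636)] = √[650 × 430] = 528.6776
r = -180 / 528.6776 ≈ -0.340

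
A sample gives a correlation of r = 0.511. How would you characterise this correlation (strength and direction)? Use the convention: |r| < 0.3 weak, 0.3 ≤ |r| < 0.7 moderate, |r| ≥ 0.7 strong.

r = 0.511 > 0 so the relationship is positive.
|r| = 0.511, which falls in the moderate range.

moderate positive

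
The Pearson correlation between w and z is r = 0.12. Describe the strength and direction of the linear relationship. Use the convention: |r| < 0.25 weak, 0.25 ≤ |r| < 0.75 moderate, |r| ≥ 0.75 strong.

r = 0.12 > 0 so the relationship is positive.
|r| = 0.12, which falls in the weak range.

weak positive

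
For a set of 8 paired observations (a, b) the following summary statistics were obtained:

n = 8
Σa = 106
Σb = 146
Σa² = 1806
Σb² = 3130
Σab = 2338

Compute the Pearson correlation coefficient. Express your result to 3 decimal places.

r = (nΣab − ΣaΣb) / √[(nΣa² − (Σa)²)(nΣb² − (Σb)²)]
Numerator: 8×2338 − 106×146 = 3228
Denominator: √[(14448 − 11236)(25040 − 21316)] = √[3212 × 3724] = 3458.5384
r = 3228 / 3458.5384 ≈ 0.933

0.933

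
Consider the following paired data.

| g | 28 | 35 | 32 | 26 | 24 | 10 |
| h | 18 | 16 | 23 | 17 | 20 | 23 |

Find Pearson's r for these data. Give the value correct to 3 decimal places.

-0.536

n = 6, Σg = 155, Σh = 117, Σg² = 4385, Σh² = 2327, Σgh = 2952
nΣgh − ΣgΣh = 17712 − 18135 = -423
nΣg² − (Σg)² = 26310 − 24025 = 2285; nΣh² − (Σh)² = 13962 − 13689 = 273
r = -423 / √(2285 × 273) = -423 / 789.8133 ≈ -0.536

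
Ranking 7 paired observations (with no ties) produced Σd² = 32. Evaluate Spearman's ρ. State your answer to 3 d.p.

ρ = 1 − 6Σd² / [n(n²−1)] = 1 − 6×32 / (7×48)
  = 1 − 192/336 = 1 − 0.5714 ≈ 0.429

0.429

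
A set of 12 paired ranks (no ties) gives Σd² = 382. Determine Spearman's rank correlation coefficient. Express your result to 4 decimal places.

ρ = 1 − 6Σd² / [n(n²−1)] = 1 − 6×382 / (12×143)
  = 1 − 2292/1716 = 1 − 1.33566 ≈ -0.3357

-0.3357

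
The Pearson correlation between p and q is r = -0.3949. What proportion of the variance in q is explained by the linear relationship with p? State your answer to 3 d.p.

r² = (-0.3949)² = 0.156

0.156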